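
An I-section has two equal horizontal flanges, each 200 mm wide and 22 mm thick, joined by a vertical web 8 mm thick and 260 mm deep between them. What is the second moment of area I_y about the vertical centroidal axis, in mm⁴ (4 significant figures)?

Decompose the section into non-overlapping parts with the origin at the bottom-left of its bounding rectangle.
Bottom flange: 200 × 22, A = 4 400 mm², x = 100 mm, Ī = 14 666 667 mm⁴.
Web: 8 × 260, A = 2 080 mm², x = 100 mm, Ī = 11093.3 mm⁴.
Top flange: 200 × 22, A = 4 400 mm², x = 100 mm, Ī = 14 666 667 mm⁴.
By symmetry the centroid is at mid-width, x̄ = 100 mm.
All pieces are centred on the vertical centroidal axis, so I = ΣĪ = 29 344 427 mm⁴.

I_y ≈ 2.934 × 10⁷ mm⁴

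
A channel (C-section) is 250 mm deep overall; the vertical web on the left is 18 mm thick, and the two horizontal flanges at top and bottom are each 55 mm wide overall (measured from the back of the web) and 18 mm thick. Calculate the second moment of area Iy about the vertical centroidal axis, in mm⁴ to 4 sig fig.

Iy ≈ 1.051 × 10⁶ mm⁴

Split into non-overlapping primitives; take the origin at the lower-left of the bounding box.
Web: 18 × 250, A = 4 500 mm², x = 9 mm, Ī = 121 500 mm⁴.
Top flange (beyond web): 37 × 18, A = 666 mm², x = 36.5 mm, Ī = 75979.5 mm⁴.
Bottom flange (beyond web): 37 × 18, A = 666 mm², x = 36.5 mm, Ī = 75979.5 mm⁴.
Centroid: x̄ = ΣA·x / ΣA = 15.2809 mm.
Transfer each piece to the vertical centroidal axis using Ī + A·d² with d = x − 15.2809:
  web: d = -6.28086 mm → contributes +299 022 mm⁴
  top flange (beyond web): d = 21.2191 mm → contributes +375 847 mm⁴
  bottom flange (beyond web): d = 21.2191 mm → contributes +375 847 mm⁴
Total I = 1 050 716 mm⁴.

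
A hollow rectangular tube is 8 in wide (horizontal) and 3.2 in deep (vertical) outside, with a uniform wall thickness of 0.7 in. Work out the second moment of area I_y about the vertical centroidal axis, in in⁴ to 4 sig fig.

Treat the section as a set of non-overlapping primitives; coordinates are from the bounding-box lower-left.
Outer rectangle: 8 × 3.2, A = 25.6 in², x = 4 in, Ī = 136.533 in⁴.
Inner void (subtracted): 6.6 × 1.8, A = 11.88 in², x = 4 in, Ī = 43.1244 in⁴.
By symmetry the centroid is at mid-width, x̄ = 4 in.
All pieces are centred on the vertical centroidal axis, so I = ΣĪ (holes subtracted) = 93.4089 in⁴.

I_y ≈ 93.41 in⁴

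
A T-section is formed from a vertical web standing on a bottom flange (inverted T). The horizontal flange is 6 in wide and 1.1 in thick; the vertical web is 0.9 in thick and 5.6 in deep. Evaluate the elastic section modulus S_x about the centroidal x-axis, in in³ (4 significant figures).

Decompose the section into non-overlapping parts with the origin at the bottom-left of its bounding rectangle.
Flange: 6 × 1.1, A = 6.6 in², y = 0.55 in, Ī = 0.6655 in⁴.
Web: 0.9 × 5.6, A = 5.04 in², y = 3.9 in, Ī = 13.1712 in⁴.
Centroid: ȳ = ΣA·y / ΣA = 2.00052 in.
Transfer each piece to the centroidal x-axis using Ī + A·d² with d = y − 2.00052:
  flange: d = -1.45052 in → contributes +14.5519 in⁴
  web: d = 1.89948 in → contributes +31.3557 in⁴
Total I = 45.9076 in⁴.
Extreme fibre distance c = 4.69948 in; S = I/c = 9.76865 in³.

S_x ≈ 9.769 in³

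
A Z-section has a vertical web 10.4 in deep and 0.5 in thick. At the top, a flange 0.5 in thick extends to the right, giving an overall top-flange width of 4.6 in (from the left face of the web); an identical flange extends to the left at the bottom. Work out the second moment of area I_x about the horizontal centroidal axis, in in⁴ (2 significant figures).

Treat the section as a set of non-overlapping primitives; coordinates are from the bounding-box lower-left.
Web: 0.5 × 10.4, A = 5.2 in², y = 5.2 in, Ī = 46.87 in⁴.
Top flange (beyond web): 4.1 × 0.5, A = 2.05 in², y = 10.15 in, Ī = 0.04271 in⁴.
Bottom flange (beyond web): 4.1 × 0.5, A = 2.05 in², y = 0.25 in, Ī = 0.04271 in⁴.
Centroid: ȳ = ΣA·y / ΣA = 5.2 in.
Transfer each piece to the horizontal centroidal axis using Ī + A·d² with d = y − 5.2:
  web: d = 0 in → contributes +46.87 in⁴
  top flange (beyond web): d = 4.95 in → contributes +50.27 in⁴
  bottom flange (beyond web): d = -4.95 in → contributes +50.27 in⁴
Total I = 147.4 in⁴.

I_x ≈ 150 in⁴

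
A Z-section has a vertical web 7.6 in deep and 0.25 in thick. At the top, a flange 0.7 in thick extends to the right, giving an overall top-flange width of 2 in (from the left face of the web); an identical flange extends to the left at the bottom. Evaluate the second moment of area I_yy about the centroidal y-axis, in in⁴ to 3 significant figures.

Split into non-overlapping primitives; take the origin at the lower-left of the bounding box.
Web: 0.25 × 7.6, A = 1.9 in², x = 1.875 in, Ī = 0.0098958 in⁴.
Top flange (beyond web): 1.75 × 0.7, A = 1.225 in², x = 2.875 in, Ī = 0.31263 in⁴.
Bottom flange (beyond web): 1.75 × 0.7, A = 1.225 in², x = 0.875 in, Ī = 0.31263 in⁴.
Centroid: x̄ = ΣA·x / ΣA = 1.875 in.
Transfer each piece to the centroidal y-axis using Ī + A·d² with d = x − 1.875:
  web: d = 0 in → contributes +0.0098958 in⁴
  top flange (beyond web): d = 1 in → contributes +1.5376 in⁴
  bottom flange (beyond web): d = -1 in → contributes +1.5376 in⁴
Total I = 3.0852 in⁴.

I_yy ≈ 3.09 in⁴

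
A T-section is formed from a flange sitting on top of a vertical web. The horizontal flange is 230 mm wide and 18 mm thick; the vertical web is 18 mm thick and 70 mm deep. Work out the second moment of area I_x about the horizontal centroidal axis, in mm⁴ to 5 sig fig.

I_x ≈ 2.4965 × 10⁶ mm⁴

Treat the section as a set of non-overlapping primitives; coordinates are from the bounding-box lower-left.
Flange: 230 × 18, A = 4 140 mm², y = 79 mm, Ī = 111 780 mm⁴.
Web: 18 × 70, A = 1 260 mm², y = 35 mm, Ī = 514 500 mm⁴.
Centroid: ȳ = ΣA·y / ΣA = 68.73333 mm.
Transfer each piece to the horizontal centroidal axis using Ī + A·d² with d = y − 68.73333:
  flange: d = 10.26667 mm → contributes +548154.4 mm⁴
  web: d = -33.73333 mm → contributes +1 948 302 mm⁴
Total I = 2 496 456 mm⁴.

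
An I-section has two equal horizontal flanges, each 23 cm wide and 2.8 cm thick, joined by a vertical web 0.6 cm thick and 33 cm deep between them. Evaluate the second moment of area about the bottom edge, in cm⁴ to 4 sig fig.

I_base ≈ 9.850 × 10⁴ cm⁴

Treat the section as a set of non-overlapping primitives; coordinates are from the bounding-box lower-left.
Bottom flange: 23 × 2.8, A = 64.4 cm², y = 1.4 cm, Ī = 42.0747 cm⁴.
Web: 0.6 × 33, A = 19.8 cm², y = 19.3 cm, Ī = 1796.85 cm⁴.
Top flange: 23 × 2.8, A = 64.4 cm², y = 37.2 cm, Ī = 42.0747 cm⁴.
Transfer each piece to the bottom edge using Ī + A·d² with d = y − 0:
  bottom flange: d = 1.4 cm → contributes +168.299 cm⁴
  web: d = 19.3 cm → contributes +9172.15 cm⁴
  top flange: d = 37.2 cm → contributes +89161.4 cm⁴
Total I = 98501.8 cm⁴.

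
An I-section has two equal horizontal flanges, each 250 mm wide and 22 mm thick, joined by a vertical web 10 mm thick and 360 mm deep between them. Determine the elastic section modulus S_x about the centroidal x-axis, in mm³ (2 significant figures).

S_x ≈ 2.2 × 10⁶ mm³

Decompose the section into non-overlapping parts with the origin at the bottom-left of its bounding rectangle.
Bottom flange: 250 × 22, A = 5 500 mm², y = 11 mm, Ī = 221 833 mm⁴.
Web: 10 × 360, A = 3 600 mm², y = 202 mm, Ī = 38 880 000 mm⁴.
Top flange: 250 × 22, A = 5 500 mm², y = 393 mm, Ī = 221 833 mm⁴.
By symmetry the centroid is at mid-height, ȳ = 202 mm.
Transfer each piece to the centroidal x-axis using Ī + A·d² with d = y − 202:
  bottom flange: d = -191 mm → contributes +200 867 333 mm⁴
  web: d = 0 mm → contributes +38 880 000 mm⁴
  top flange: d = 191 mm → contributes +200 867 333 mm⁴
Total I = 440 614 667 mm⁴.
Extreme fibre distance c = 202 mm; S = I/c = 2 181 261 mm³.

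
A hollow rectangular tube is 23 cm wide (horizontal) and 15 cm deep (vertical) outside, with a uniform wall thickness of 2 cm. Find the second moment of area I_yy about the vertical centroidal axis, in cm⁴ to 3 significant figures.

Decompose the section into non-overlapping parts with the origin at the bottom-left of its bounding rectangle.
Outer rectangle: 23 × 15, A = 345 cm², x = 11.5 cm, Ī = 15 209 cm⁴.
Inner void (subtracted): 19 × 11, A = 209 cm², x = 11.5 cm, Ī = 6287.4 cm⁴.
By symmetry the centroid is at mid-width, x̄ = 11.5 cm.
All pieces are centred on the vertical centroidal axis, so I = ΣĪ (holes subtracted) = 8921.3 cm⁴.

I_yy ≈ 8920 cm⁴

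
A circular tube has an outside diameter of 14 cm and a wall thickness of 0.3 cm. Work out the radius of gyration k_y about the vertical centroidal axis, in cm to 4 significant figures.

k_y ≈ 4.845 cm

Decompose the section into non-overlapping parts with the origin at the bottom-left of its bounding rectangle.
Outer circle: ⌀14, A = 153.938 cm², x = 7 cm, Ī = 1885.74 cm⁴.
Bore (subtracted): ⌀13.4, A = 141.026 cm², x = 7 cm, Ī = 1582.67 cm⁴.
By symmetry the centroid is at mid-width, x̄ = 7 cm.
All pieces are centred on the vertical centroidal axis, so I = ΣĪ (holes subtracted) = 303.076 cm⁴.
Radius of gyration: k = √(I/A) = √(303.076 / 12.9119) = 4.84484 cm.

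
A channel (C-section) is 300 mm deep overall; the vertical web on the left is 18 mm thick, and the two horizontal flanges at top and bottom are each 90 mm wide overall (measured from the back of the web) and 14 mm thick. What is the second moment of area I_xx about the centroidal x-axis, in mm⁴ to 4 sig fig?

I_xx ≈ 8.176 × 10⁷ mm⁴

Treat the section as a set of non-overlapping primitives; coordinates are from the bounding-box lower-left.
Web: 18 × 300, A = 5 400 mm², y = 150 mm, Ī = 40 500 000 mm⁴.
Top flange (beyond web): 72 × 14, A = 1 008 mm², y = 293 mm, Ī = 16 464 mm⁴.
Bottom flange (beyond web): 72 × 14, A = 1 008 mm², y = 7 mm, Ī = 16 464 mm⁴.
By symmetry the centroid is at mid-height, ȳ = 150 mm.
Transfer each piece to the centroidal x-axis using Ī + A·d² with d = y − 150:
  web: d = 0 mm → contributes +40 500 000 mm⁴
  top flange (beyond web): d = 143 mm → contributes +20 629 056 mm⁴
  bottom flange (beyond web): d = -143 mm → contributes +20 629 056 mm⁴
Total I = 81 758 112 mm⁴.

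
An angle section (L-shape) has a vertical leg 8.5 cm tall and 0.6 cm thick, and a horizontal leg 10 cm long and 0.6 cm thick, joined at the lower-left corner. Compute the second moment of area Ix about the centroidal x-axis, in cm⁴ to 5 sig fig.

Break the section into simple shapes (no overlaps), measuring from the bottom-left corner of the bounding box.
Vertical leg: 0.6 × 8.5, A = 5.1 cm², y = 4.25 cm, Ī = 30.70625 cm⁴.
Horizontal leg (remainder): 9.4 × 0.6, A = 5.64 cm², y = 0.3 cm, Ī = 0.1692 cm⁴.
Centroid: ȳ = ΣA·y / ΣA = 2.175698 cm.
Transfer each piece to the centroidal x-axis using Ī + A·d² with d = y − 2.175698:
  vertical leg: d = 2.074302 cm → contributes +52.65016 cm⁴
  horizontal leg (remainder): d = -1.875698 cm → contributes +20.0121 cm⁴
Total I = 72.66226 cm⁴.

Ix ≈ 72.662 cm⁴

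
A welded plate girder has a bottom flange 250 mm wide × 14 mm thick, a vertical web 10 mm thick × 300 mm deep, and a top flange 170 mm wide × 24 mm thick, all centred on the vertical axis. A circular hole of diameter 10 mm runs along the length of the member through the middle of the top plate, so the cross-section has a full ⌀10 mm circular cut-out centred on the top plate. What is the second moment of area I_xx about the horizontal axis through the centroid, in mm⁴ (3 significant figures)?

I_xx ≈ 2.13 × 10⁸ mm⁴

Decompose the section into non-overlapping parts with the origin at the bottom-left of its bounding rectangle.
Bottom plate: 250 × 14, A = 3 500 mm², y = 7 mm, Ī = 57 167 mm⁴.
Web plate: 10 × 300, A = 3 000 mm², y = 164 mm, Ī = 22 500 000 mm⁴.
Top plate: 170 × 24, A = 4 080 mm², y = 326 mm, Ī = 195 840 mm⁴.
Hole (subtracted): ⌀10, A = 78.54 mm², y = 326 mm, Ī = 490.87 mm⁴.
Centroid: ȳ = ΣA·y / ΣA = 173.4 mm.
Transfer each piece to the horizontal axis through the centroid using Ī + A·d² with d = y − 173.4:
  bottom plate: d = -166.4 mm → contributes +96 971 058 mm⁴
  web plate: d = -9.4022 mm → contributes +22 765 203 mm⁴
  top plate: d = 152.6 mm → contributes +95 203 114 mm⁴
  hole: d = 152.6 mm → contributes −1 829 377 mm⁴
Total I = 213 109 999 mm⁴.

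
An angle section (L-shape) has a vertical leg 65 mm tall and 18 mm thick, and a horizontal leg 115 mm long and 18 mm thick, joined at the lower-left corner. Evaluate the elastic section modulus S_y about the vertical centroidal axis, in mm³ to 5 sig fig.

Treat the section as a set of non-overlapping primitives; coordinates are from the bounding-box lower-left.
Vertical leg: 18 × 65, A = 1 170 mm², x = 9 mm, Ī = 31 590 mm⁴.
Horizontal leg (remainder): 97 × 18, A = 1 746 mm², x = 66.5 mm, Ī = 1 369 010 mm⁴.
Centroid: x̄ = ΣA·x / ΣA = 43.42901 mm.
Transfer each piece to the vertical centroidal axis using Ī + A·d² with d = x − 43.42901:
  vertical leg: d = -34.42901 mm → contributes +1 418 458 mm⁴
  horizontal leg (remainder): d = 23.07099 mm → contributes +2 298 354 mm⁴
Total I = 3 716 811 mm⁴.
Extreme fibre distance c = 71.57099 mm; S = I/c = 51931.82 mm³.

S_y ≈ 5.1932 × 10⁴ mm³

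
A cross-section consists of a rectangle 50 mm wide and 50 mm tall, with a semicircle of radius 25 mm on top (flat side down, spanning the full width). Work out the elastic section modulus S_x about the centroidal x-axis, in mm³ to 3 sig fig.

S_x ≈ 3.65 × 10⁴ mm³

Split into non-overlapping primitives; take the origin at the lower-left of the bounding box.
Rectangular body: 50 × 50, A = 2 500 mm², y = 25 mm, Ī = 520 833 mm⁴.
Semicircular cap: semicircle r = 25, A = 981.75 mm², y = 60.61 mm, Ī = 42 874 mm⁴.
Centroid: ȳ = ΣA·y / ΣA = 35.041 mm.
Transfer each piece to the centroidal x-axis using Ī + A·d² with d = y − 35.041:
  rectangular body: d = -10.041 mm → contributes +772 889 mm⁴
  semicircular cap: d = 25.569 mm → contributes +684 729 mm⁴
Total I = 1 457 619 mm⁴.
Extreme fibre distance c = 39.959 mm; S = I/c = 36 478 mm³.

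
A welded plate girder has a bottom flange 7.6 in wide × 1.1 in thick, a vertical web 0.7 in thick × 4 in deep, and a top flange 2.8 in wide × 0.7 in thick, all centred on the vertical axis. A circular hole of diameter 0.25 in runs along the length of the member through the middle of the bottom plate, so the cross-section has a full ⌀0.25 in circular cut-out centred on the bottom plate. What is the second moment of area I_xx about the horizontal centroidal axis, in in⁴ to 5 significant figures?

I_xx ≈ 48.473 in⁴

Split into non-overlapping primitives; take the origin at the lower-left of the bounding box.
Bottom plate: 7.6 × 1.1, A = 8.36 in², y = 0.55 in, Ī = 0.8429667 in⁴.
Web plate: 0.7 × 4, A = 2.8 in², y = 3.1 in, Ī = 3.733333 in⁴.
Top plate: 2.8 × 0.7, A = 1.96 in², y = 5.45 in, Ī = 0.08003333 in⁴.
Hole (subtracted): ⌀0.25, A = 0.04908739 in², y = 0.55 in, Ī = 0.0001917476 in⁴.
Centroid: ȳ = ΣA·y / ΣA = 1.831012 in.
Transfer each piece to the horizontal centroidal axis using Ī + A·d² with d = y − 1.831012:
  bottom plate: d = -1.281012 in → contributes +14.56166 in⁴
  web plate: d = 1.268988 in → contributes +8.242257 in⁴
  top plate: d = 3.618988 in → contributes +25.75029 in⁴
  hole: d = -1.281012 in → contributes −0.08074378 in⁴
Total I = 48.47347 in⁴.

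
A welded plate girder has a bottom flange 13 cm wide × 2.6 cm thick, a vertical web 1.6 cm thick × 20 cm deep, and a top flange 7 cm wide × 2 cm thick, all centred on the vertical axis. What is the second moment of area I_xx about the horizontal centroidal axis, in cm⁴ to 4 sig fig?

I_xx ≈ 6449 cm⁴

Split into non-overlapping primitives; take the origin at the lower-left of the bounding box.
Bottom plate: 13 × 2.6, A = 33.8 cm², y = 1.3 cm, Ī = 19.0407 cm⁴.
Web plate: 1.6 × 20, A = 32 cm², y = 12.6 cm, Ī = 1066.67 cm⁴.
Top plate: 7 × 2, A = 14 cm², y = 23.6 cm, Ī = 4.66667 cm⁴.
Centroid: ȳ = ΣA·y / ΣA = 9.74361 cm.
Transfer each piece to the horizontal centroidal axis using Ī + A·d² with d = y − 9.74361:
  bottom plate: d = -8.44361 cm → contributes +2428.8 cm⁴
  web plate: d = 2.85639 cm → contributes +1327.75 cm⁴
  top plate: d = 13.8564 cm → contributes +2692.66 cm⁴
Total I = 6449.21 cm⁴.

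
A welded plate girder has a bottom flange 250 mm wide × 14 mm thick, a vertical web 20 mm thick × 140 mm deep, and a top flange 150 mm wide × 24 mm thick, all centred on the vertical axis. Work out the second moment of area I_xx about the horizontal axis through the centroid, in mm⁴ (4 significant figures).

Decompose the section into non-overlapping parts with the origin at the bottom-left of its bounding rectangle.
Bottom plate: 250 × 14, A = 3 500 mm², y = 7 mm, Ī = 57166.7 mm⁴.
Web plate: 20 × 140, A = 2 800 mm², y = 84 mm, Ī = 4 573 333 mm⁴.
Top plate: 150 × 24, A = 3 600 mm², y = 166 mm, Ī = 172 800 mm⁴.
Centroid: ȳ = ΣA·y / ΣA = 86.596 mm.
Transfer each piece to the horizontal axis through the centroid using Ī + A·d² with d = y − 86.596:
  bottom plate: d = -79.596 mm → contributes +22 231 475 mm⁴
  web plate: d = -2.59596 mm → contributes +4 592 203 mm⁴
  top plate: d = 79.404 mm → contributes +22 870 806 mm⁴
Total I = 49 694 484 mm⁴.

I_xx ≈ 4.969 × 10⁷ mm⁴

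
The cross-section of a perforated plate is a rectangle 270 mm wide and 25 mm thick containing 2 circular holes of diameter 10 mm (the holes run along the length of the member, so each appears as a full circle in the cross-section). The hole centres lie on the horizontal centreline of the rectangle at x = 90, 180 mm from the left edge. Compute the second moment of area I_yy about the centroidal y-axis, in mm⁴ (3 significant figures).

I_yy ≈ 4.07 × 10⁷ mm⁴

Split into non-overlapping primitives; take the origin at the lower-left of the bounding box.
Plate: 270 × 25, A = 6 750 mm², x = 135 mm, Ī = 41 006 250 mm⁴.
Hole 1 (subtracted): ⌀10, A = 78.54 mm², x = 90 mm, Ī = 490.87 mm⁴.
Hole 2 (subtracted): ⌀10, A = 78.54 mm², x = 180 mm, Ī = 490.87 mm⁴.
By symmetry the centroid is at mid-width, x̄ = 135 mm.
Transfer each piece to the centroidal y-axis using Ī + A·d² with d = x − 135:
  plate: d = 0 mm → contributes +41 006 250 mm⁴
  hole 1: d = -45 mm → contributes −159 534 mm⁴
  hole 2: d = 45 mm → contributes −159 534 mm⁴
Total I = 40 687 182 mm⁴.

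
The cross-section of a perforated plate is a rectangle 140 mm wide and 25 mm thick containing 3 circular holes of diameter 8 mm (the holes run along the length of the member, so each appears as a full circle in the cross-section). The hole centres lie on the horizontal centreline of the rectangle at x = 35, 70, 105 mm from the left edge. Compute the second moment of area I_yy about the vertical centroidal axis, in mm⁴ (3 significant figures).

I_yy ≈ 5.59 × 10⁶ mm⁴

Treat the section as a set of non-overlapping primitives; coordinates are from the bounding-box lower-left.
Plate: 140 × 25, A = 3 500 mm², x = 70 mm, Ī = 5 716 667 mm⁴.
Hole 1 (subtracted): ⌀8, A = 50.265 mm², x = 35 mm, Ī = 201.06 mm⁴.
Hole 2 (subtracted): ⌀8, A = 50.265 mm², x = 70 mm, Ī = 201.06 mm⁴.
Hole 3 (subtracted): ⌀8, A = 50.265 mm², x = 105 mm, Ī = 201.06 mm⁴.
By symmetry the centroid is at mid-width, x̄ = 70 mm.
Transfer each piece to the vertical centroidal axis using Ī + A·d² with d = x − 70:
  plate: d = 0 mm → contributes +5 716 667 mm⁴
  hole 1: d = -35 mm → contributes −61 776 mm⁴
  hole 2: d = 0 mm → contributes −201.06 mm⁴
  hole 3: d = 35 mm → contributes −61 776 mm⁴
Total I = 5 592 913 mm⁴.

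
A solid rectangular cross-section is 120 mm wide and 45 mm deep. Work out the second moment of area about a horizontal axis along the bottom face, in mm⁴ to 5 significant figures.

The section: 120 × 45, A = 5 400 mm², y = 22.5 mm, Ī = 911 250 mm⁴.
Transfer it to a horizontal axis along the bottom face using Ī + A·d² with d = y − 0:
  the section: d = 22.5 mm → contributes +3 645 000 mm⁴
Total I = 3 645 000 mm⁴.

I_base ≈ 3.6450 × 10⁶ mm⁴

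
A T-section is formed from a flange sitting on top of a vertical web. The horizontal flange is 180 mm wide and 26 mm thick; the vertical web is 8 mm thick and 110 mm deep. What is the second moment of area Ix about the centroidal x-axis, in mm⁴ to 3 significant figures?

Break the section into simple shapes (no overlaps), measuring from the bottom-left corner of the bounding box.
Flange: 180 × 26, A = 4 680 mm², y = 123 mm, Ī = 263 640 mm⁴.
Web: 8 × 110, A = 880 mm², y = 55 mm, Ī = 887 333 mm⁴.
Centroid: ȳ = ΣA·y / ΣA = 112.24 mm.
Transfer each piece to the centroidal x-axis using Ī + A·d² with d = y − 112.24:
  flange: d = 10.763 mm → contributes +805 740 mm⁴
  web: d = -57.237 mm → contributes +3 770 320 mm⁴
Total I = 4 576 060 mm⁴.

Ix ≈ 4.58 × 10⁶ mm⁴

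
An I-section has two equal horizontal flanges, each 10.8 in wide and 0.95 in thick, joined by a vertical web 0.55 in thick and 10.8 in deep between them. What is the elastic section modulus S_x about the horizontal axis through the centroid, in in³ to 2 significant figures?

S_x ≈ 120 in³

Break the section into simple shapes (no overlaps), measuring from the bottom-left corner of the bounding box.
Bottom flange: 10.8 × 0.95, A = 10.26 in², y = 0.475 in, Ī = 0.7716 in⁴.
Web: 0.55 × 10.8, A = 5.94 in², y = 6.35 in, Ī = 57.74 in⁴.
Top flange: 10.8 × 0.95, A = 10.26 in², y = 12.23 in, Ī = 0.7716 in⁴.
By symmetry the centroid is at mid-height, ȳ = 6.35 in.
Transfer each piece to the horizontal axis through the centroid using Ī + A·d² with d = y − 6.35:
  bottom flange: d = -5.875 in → contributes +354.9 in⁴
  web: d = 0 in → contributes +57.74 in⁴
  top flange: d = 5.875 in → contributes +354.9 in⁴
Total I = 767.5 in⁴.
Extreme fibre distance c = 6.35 in; S = I/c = 120.9 in³.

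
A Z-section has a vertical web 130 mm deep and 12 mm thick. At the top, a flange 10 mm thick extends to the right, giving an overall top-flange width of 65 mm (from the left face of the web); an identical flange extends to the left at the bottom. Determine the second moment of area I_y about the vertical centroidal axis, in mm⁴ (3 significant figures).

I_y ≈ 1.39 × 10⁶ mm⁴

Decompose the section into non-overlapping parts with the origin at the bottom-left of its bounding rectangle.
Web: 12 × 130, A = 1 560 mm², x = 59 mm, Ī = 18 720 mm⁴.
Top flange (beyond web): 53 × 10, A = 530 mm², x = 91.5 mm, Ī = 124 064 mm⁴.
Bottom flange (beyond web): 53 × 10, A = 530 mm², x = 26.5 mm, Ī = 124 064 mm⁴.
Centroid: x̄ = ΣA·x / ΣA = 59 mm.
Transfer each piece to the vertical centroidal axis using Ī + A·d² with d = x − 59:
  web: d = 0 mm → contributes +18 720 mm⁴
  top flange (beyond web): d = 32.5 mm → contributes +683 877 mm⁴
  bottom flange (beyond web): d = -32.5 mm → contributes +683 877 mm⁴
Total I = 1 386 473 mm⁴.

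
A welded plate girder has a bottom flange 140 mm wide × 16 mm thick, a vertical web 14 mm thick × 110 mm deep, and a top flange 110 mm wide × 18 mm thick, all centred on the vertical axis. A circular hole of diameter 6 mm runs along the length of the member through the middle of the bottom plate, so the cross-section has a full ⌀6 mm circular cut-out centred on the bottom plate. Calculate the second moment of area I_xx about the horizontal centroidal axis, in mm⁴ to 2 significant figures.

I_xx ≈ 1.9 × 10⁷ mm⁴

Treat the section as a set of non-overlapping primitives; coordinates are from the bounding-box lower-left.
Bottom plate: 140 × 16, A = 2 240 mm², y = 8 mm, Ī = 47 787 mm⁴.
Web plate: 14 × 110, A = 1 540 mm², y = 71 mm, Ī = 1 552 833 mm⁴.
Top plate: 110 × 18, A = 1 980 mm², y = 135 mm, Ī = 53 460 mm⁴.
Hole (subtracted): ⌀6, A = 28.27 mm², y = 8 mm, Ī = 63.62 mm⁴.
Centroid: ȳ = ΣA·y / ΣA = 68.8 mm.
Transfer each piece to the horizontal centroidal axis using Ī + A·d² with d = y − 68.8:
  bottom plate: d = -60.8 mm → contributes +8 327 836 mm⁴
  web plate: d = 2.202 mm → contributes +1 560 297 mm⁴
  top plate: d = 66.2 mm → contributes +8 731 099 mm⁴
  hole: d = -60.8 mm → contributes −104 578 mm⁴
Total I = 18 514 655 mm⁴.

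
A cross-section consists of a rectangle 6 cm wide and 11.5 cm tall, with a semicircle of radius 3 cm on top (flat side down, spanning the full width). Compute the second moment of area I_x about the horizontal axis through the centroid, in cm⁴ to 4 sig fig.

I_x ≈ 1348 cm⁴

Decompose the section into non-overlapping parts with the origin at the bottom-left of its bounding rectangle.
Rectangular body: 6 × 11.5, A = 69 cm², y = 5.75 cm, Ī = 760.438 cm⁴.
Semicircular cap: semicircle r = 3, A = 14.1372 cm², y = 12.7732 cm, Ī = 8.89031 cm⁴.
Centroid: ȳ = ΣA·y / ΣA = 6.94428 cm.
Transfer each piece to the horizontal axis through the centroid using Ī + A·d² with d = y − 6.94428:
  rectangular body: d = -1.19428 cm → contributes +858.852 cm⁴
  semicircular cap: d = 5.82896 cm → contributes +489.226 cm⁴
Total I = 1348.08 cm⁴.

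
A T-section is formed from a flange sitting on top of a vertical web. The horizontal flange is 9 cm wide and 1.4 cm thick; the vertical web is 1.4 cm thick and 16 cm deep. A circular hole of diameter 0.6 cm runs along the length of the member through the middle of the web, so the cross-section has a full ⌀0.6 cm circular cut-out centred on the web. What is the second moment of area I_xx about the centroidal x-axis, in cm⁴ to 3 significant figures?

Split into non-overlapping primitives; take the origin at the lower-left of the bounding box.
Flange: 9 × 1.4, A = 12.6 cm², y = 16.7 cm, Ī = 2.058 cm⁴.
Web: 1.4 × 16, A = 22.4 cm², y = 8 cm, Ī = 477.87 cm⁴.
Hole (subtracted): ⌀0.6, A = 0.28274 cm², y = 8 cm, Ī = 0.0063617 cm⁴.
Centroid: ȳ = ΣA·y / ΣA = 11.158 cm.
Transfer each piece to the centroidal x-axis using Ī + A·d² with d = y − 11.158:
  flange: d = 5.5425 cm → contributes +389.12 cm⁴
  web: d = -3.1575 cm → contributes +701.19 cm⁴
  hole: d = -3.1575 cm → contributes −2.8253 cm⁴
Total I = 1087.5 cm⁴.

I_xx ≈ 1090 cm⁴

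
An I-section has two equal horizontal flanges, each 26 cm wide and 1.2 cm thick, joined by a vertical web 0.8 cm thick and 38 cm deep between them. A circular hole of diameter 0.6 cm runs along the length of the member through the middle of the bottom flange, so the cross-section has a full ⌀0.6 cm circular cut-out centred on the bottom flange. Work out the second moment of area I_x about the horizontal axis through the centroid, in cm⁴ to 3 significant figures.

Break the section into simple shapes (no overlaps), measuring from the bottom-left corner of the bounding box.
Bottom flange: 26 × 1.2, A = 31.2 cm², y = 0.6 cm, Ī = 3.744 cm⁴.
Web: 0.8 × 38, A = 30.4 cm², y = 20.2 cm, Ī = 3658.1 cm⁴.
Top flange: 26 × 1.2, A = 31.2 cm², y = 39.8 cm, Ī = 3.744 cm⁴.
Hole (subtracted): ⌀0.6, A = 0.28274 cm², y = 0.6 cm, Ī = 0.0063617 cm⁴.
Centroid: ȳ = ΣA·y / ΣA = 20.26 cm.
Transfer each piece to the horizontal axis through the centroid using Ī + A·d² with d = y − 20.26:
  bottom flange: d = -19.66 cm → contributes +12 063 cm⁴
  web: d = -0.0599 cm → contributes +3658.2 cm⁴
  top flange: d = 19.54 cm → contributes +11 916 cm⁴
  hole: d = -19.66 cm → contributes −109.29 cm⁴
Total I = 27 528 cm⁴.

I_x ≈ 2.75 × 10⁴ cm⁴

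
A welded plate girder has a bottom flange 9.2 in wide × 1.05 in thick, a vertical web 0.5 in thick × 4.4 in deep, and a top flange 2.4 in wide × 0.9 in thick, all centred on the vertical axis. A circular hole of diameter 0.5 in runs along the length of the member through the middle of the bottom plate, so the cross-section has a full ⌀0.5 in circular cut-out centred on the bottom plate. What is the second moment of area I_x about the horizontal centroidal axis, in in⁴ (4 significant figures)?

I_x ≈ 60.90 in⁴

Treat the section as a set of non-overlapping primitives; coordinates are from the bounding-box lower-left.
Bottom plate: 9.2 × 1.05, A = 9.66 in², y = 0.525 in, Ī = 0.887513 in⁴.
Web plate: 0.5 × 4.4, A = 2.2 in², y = 3.25 in, Ī = 3.54933 in⁴.
Top plate: 2.4 × 0.9, A = 2.16 in², y = 5.9 in, Ī = 0.1458 in⁴.
Hole (subtracted): ⌀0.5, A = 0.19635 in², y = 0.525 in, Ī = 0.00306796 in⁴.
Centroid: ȳ = ΣA·y / ΣA = 1.79854 in.
Transfer each piece to the horizontal centroidal axis using Ī + A·d² with d = y − 1.79854:
  bottom plate: d = -1.27354 in → contributes +16.5552 in⁴
  web plate: d = 1.45146 in → contributes +8.18414 in⁴
  top plate: d = 4.10146 in → contributes +36.4812 in⁴
  hole: d = -1.27354 in → contributes −0.321529 in⁴
Total I = 60.899 in⁴.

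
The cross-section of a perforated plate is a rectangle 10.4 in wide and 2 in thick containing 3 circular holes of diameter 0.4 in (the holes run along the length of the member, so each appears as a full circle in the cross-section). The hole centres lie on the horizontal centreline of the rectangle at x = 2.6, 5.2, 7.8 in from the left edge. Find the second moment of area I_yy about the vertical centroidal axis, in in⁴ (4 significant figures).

I_yy ≈ 185.8 in⁴

Split into non-overlapping primitives; take the origin at the lower-left of the bounding box.
Plate: 10.4 × 2, A = 20.8 in², x = 5.2 in, Ī = 187.477 in⁴.
Hole 1 (subtracted): ⌀0.4, A = 0.125664 in², x = 2.6 in, Ī = 0.00125664 in⁴.
Hole 2 (subtracted): ⌀0.4, A = 0.125664 in², x = 5.2 in, Ī = 0.00125664 in⁴.
Hole 3 (subtracted): ⌀0.4, A = 0.125664 in², x = 7.8 in, Ī = 0.00125664 in⁴.
By symmetry the centroid is at mid-width, x̄ = 5.2 in.
Transfer each piece to the vertical centroidal axis using Ī + A·d² with d = x − 5.2:
  plate: d = 0 in → contributes +187.477 in⁴
  hole 1: d = -2.6 in → contributes −0.850743 in⁴
  hole 2: d = 0 in → contributes −0.00125664 in⁴
  hole 3: d = 2.6 in → contributes −0.850743 in⁴
Total I = 185.775 in⁴.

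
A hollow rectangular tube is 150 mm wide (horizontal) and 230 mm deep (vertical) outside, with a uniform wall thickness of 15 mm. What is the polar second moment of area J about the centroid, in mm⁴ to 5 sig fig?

Decompose the section into non-overlapping parts with the origin at the bottom-left of its bounding rectangle.
Outer rectangle: 150 × 230, A = 34 500 mm², y = 115 mm, Ī = 152 087 500 mm⁴.
Inner void (subtracted): 120 × 200, A = 24 000 mm², y = 115 mm, Ī = 80 000 000 mm⁴.
By symmetry the centroid is at mid-height, ȳ = 115 mm.
All pieces are centred on the centroidal x-axis, so I = ΣĪ (holes subtracted) = 72 087 500 mm⁴.
Repeating about the centroidal y-axis gives I_y = 35 887 500 mm⁴.
Polar second moment: J = I_x + I_y = 107 975 000 mm⁴.

J ≈ 1.0798 × 10⁸ mm⁴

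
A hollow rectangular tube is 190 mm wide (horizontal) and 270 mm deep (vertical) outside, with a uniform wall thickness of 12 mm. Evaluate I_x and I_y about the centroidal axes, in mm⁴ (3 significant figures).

I_x ≈ 1.06 × 10⁸ mm⁴, I_y ≈ 6.06 × 10⁷ mm⁴

Treat the section as a set of non-overlapping primitives; coordinates are from the bounding-box lower-left.
Outer rectangle: 190 × 270, A = 51 300 mm², y = 135 mm, Ī = 311 647 500 mm⁴.
Inner void (subtracted): 166 × 246, A = 40 836 mm², y = 135 mm, Ī = 205 935 948 mm⁴.
By symmetry the centroid is at mid-height, ȳ = 135 mm.
All pieces are centred on the centroidal x-axis, so I = ΣĪ (holes subtracted) = 105 711 552 mm⁴.
Repeating about the centroidal y-axis gives I_y = 60 554 432 mm⁴.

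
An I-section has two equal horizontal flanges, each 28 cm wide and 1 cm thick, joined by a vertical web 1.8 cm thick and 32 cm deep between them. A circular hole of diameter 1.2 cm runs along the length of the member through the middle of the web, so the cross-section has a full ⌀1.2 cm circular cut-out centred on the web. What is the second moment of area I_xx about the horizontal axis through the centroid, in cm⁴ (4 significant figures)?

Split into non-overlapping primitives; take the origin at the lower-left of the bounding box.
Bottom flange: 28 × 1, A = 28 cm², y = 0.5 cm, Ī = 2.33333 cm⁴.
Web: 1.8 × 32, A = 57.6 cm², y = 17 cm, Ī = 4915.2 cm⁴.
Top flange: 28 × 1, A = 28 cm², y = 33.5 cm, Ī = 2.33333 cm⁴.
Hole (subtracted): ⌀1.2, A = 1.13097 cm², y = 17 cm, Ī = 0.101788 cm⁴.
By symmetry the centroid is at mid-height, ȳ = 17 cm.
Transfer each piece to the horizontal axis through the centroid using Ī + A·d² with d = y − 17:
  bottom flange: d = -16.5 cm → contributes +7625.33 cm⁴
  web: d = 0 cm → contributes +4915.2 cm⁴
  top flange: d = 16.5 cm → contributes +7625.33 cm⁴
  hole: d = 0 cm → contributes −0.101788 cm⁴
Total I = 20165.8 cm⁴.

I_xx ≈ 2.017 × 10⁴ cm⁴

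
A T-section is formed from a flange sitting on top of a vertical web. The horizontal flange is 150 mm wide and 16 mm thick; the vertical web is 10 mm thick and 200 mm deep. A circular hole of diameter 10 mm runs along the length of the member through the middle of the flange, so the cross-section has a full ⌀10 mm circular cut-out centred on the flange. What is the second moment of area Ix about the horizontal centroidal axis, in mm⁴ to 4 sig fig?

Treat the section as a set of non-overlapping primitives; coordinates are from the bounding-box lower-left.
Flange: 150 × 16, A = 2 400 mm², y = 208 mm, Ī = 51 200 mm⁴.
Web: 10 × 200, A = 2 000 mm², y = 100 mm, Ī = 6 666 667 mm⁴.
Hole (subtracted): ⌀10, A = 78.5398 mm², y = 208 mm, Ī = 490.874 mm⁴.
Centroid: ȳ = ΣA·y / ΣA = 158.017 mm.
Transfer each piece to the horizontal centroidal axis using Ī + A·d² with d = y − 158.017:
  flange: d = 49.9831 mm → contributes +6 047 146 mm⁴
  web: d = -58.0169 mm → contributes +13 398 587 mm⁴
  hole: d = 49.9831 mm → contributes −196 708 mm⁴
Total I = 19 249 025 mm⁴.

Ix ≈ 1.925 × 10⁷ mm⁴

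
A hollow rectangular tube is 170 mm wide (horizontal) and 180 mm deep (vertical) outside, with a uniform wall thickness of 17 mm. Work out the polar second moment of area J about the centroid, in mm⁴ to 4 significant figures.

J ≈ 9.044 × 10⁷ mm⁴

Treat the section as a set of non-overlapping primitives; coordinates are from the bounding-box lower-left.
Outer rectangle: 170 × 180, A = 30 600 mm², y = 90 mm, Ī = 82 620 000 mm⁴.
Inner void (subtracted): 136 × 146, A = 19 856 mm², y = 90 mm, Ī = 35 270 875 mm⁴.
By symmetry the centroid is at mid-height, ȳ = 90 mm.
All pieces are centred on the centroidal x-axis, so I = ΣĪ (holes subtracted) = 47 349 125 mm⁴.
Repeating about the centroidal y-axis gives I_y = 43 090 285 mm⁴.
Polar second moment: J = I_x + I_y = 90 439 411 mm⁴.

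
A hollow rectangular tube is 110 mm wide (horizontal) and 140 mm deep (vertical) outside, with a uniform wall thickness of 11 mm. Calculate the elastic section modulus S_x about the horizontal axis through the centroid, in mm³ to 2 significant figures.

Split into non-overlapping primitives; take the origin at the lower-left of the bounding box.
Outer rectangle: 110 × 140, A = 15 400 mm², y = 70 mm, Ī = 25 153 333 mm⁴.
Inner void (subtracted): 88 × 118, A = 10 384 mm², y = 70 mm, Ī = 12 048 901 mm⁴.
By symmetry the centroid is at mid-height, ȳ = 70 mm.
All pieces are centred on the horizontal axis through the centroid, so I = ΣĪ (holes subtracted) = 13 104 432 mm⁴.
Extreme fibre distance c = 70 mm; S = I/c = 187 206 mm³.

S_x ≈ 1.9 × 10⁵ mm³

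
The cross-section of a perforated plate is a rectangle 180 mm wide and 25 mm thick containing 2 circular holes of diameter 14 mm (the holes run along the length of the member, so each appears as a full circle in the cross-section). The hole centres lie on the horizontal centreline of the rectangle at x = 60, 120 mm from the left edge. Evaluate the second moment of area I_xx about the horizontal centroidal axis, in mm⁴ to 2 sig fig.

I_xx ≈ 2.3 × 10⁵ mm⁴

Treat the section as a set of non-overlapping primitives; coordinates are from the bounding-box lower-left.
Plate: 180 × 25, A = 4 500 mm², y = 12.5 mm, Ī = 234 375 mm⁴.
Hole 1 (subtracted): ⌀14, A = 153.9 mm², y = 12.5 mm, Ī = 1 886 mm⁴.
Hole 2 (subtracted): ⌀14, A = 153.9 mm², y = 12.5 mm, Ī = 1 886 mm⁴.
By symmetry the centroid is at mid-height, ȳ = 12.5 mm.
All pieces are centred on the horizontal centroidal axis, so I = ΣĪ (holes subtracted) = 230 604 mm⁴.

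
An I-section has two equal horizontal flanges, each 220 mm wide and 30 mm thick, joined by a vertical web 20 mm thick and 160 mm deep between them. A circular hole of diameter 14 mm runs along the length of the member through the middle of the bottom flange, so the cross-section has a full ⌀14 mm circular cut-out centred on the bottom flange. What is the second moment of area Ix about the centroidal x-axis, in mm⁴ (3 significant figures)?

Decompose the section into non-overlapping parts with the origin at the bottom-left of its bounding rectangle.
Bottom flange: 220 × 30, A = 6 600 mm², y = 15 mm, Ī = 495 000 mm⁴.
Web: 20 × 160, A = 3 200 mm², y = 110 mm, Ī = 6 826 667 mm⁴.
Top flange: 220 × 30, A = 6 600 mm², y = 205 mm, Ī = 495 000 mm⁴.
Hole (subtracted): ⌀14, A = 153.94 mm², y = 15 mm, Ī = 1885.7 mm⁴.
Centroid: ȳ = ΣA·y / ΣA = 110.9 mm.
Transfer each piece to the centroidal x-axis using Ī + A·d² with d = y − 110.9:
  bottom flange: d = -95.9 mm → contributes +61 194 153 mm⁴
  web: d = -0.90016 mm → contributes +6 829 260 mm⁴
  top flange: d = 94.1 mm → contributes +58 936 543 mm⁴
  hole: d = -95.9 mm → contributes −1 417 629 mm⁴
Total I = 125 542 326 mm⁴.

Ix ≈ 1.26 × 10⁸ mm⁴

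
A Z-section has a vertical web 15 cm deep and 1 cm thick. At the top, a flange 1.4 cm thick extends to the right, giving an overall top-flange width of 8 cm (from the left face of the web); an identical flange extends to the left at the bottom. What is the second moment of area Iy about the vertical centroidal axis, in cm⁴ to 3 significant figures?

Iy ≈ 395 cm⁴

Decompose the section into non-overlapping parts with the origin at the bottom-left of its bounding rectangle.
Web: 1 × 15, A = 15 cm², x = 7.5 cm, Ī = 1.25 cm⁴.
Top flange (beyond web): 7 × 1.4, A = 9.8 cm², x = 11.5 cm, Ī = 40.017 cm⁴.
Bottom flange (beyond web): 7 × 1.4, A = 9.8 cm², x = 3.5 cm, Ī = 40.017 cm⁴.
Centroid: x̄ = ΣA·x / ΣA = 7.5 cm.
Transfer each piece to the vertical centroidal axis using Ī + A·d² with d = x − 7.5:
  web: d = 0 cm → contributes +1.25 cm⁴
  top flange (beyond web): d = 4 cm → contributes +196.82 cm⁴
  bottom flange (beyond web): d = -4 cm → contributes +196.82 cm⁴
Total I = 394.88 cm⁴.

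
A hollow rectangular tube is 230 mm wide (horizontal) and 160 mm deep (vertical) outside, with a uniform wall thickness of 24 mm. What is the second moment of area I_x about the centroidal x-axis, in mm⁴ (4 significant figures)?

Decompose the section into non-overlapping parts with the origin at the bottom-left of its bounding rectangle.
Outer rectangle: 230 × 160, A = 36 800 mm², y = 80 mm, Ī = 78 506 667 mm⁴.
Inner void (subtracted): 182 × 112, A = 20 384 mm², y = 80 mm, Ī = 21 308 075 mm⁴.
By symmetry the centroid is at mid-height, ȳ = 80 mm.
All pieces are centred on the centroidal x-axis, so I = ΣĪ (holes subtracted) = 57 198 592 mm⁴.

I_x ≈ 5.720 × 10⁷ mm⁴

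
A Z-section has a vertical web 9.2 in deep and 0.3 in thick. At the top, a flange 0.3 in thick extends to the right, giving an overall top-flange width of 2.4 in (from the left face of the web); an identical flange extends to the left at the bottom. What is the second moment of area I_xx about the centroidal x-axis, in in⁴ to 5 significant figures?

Decompose the section into non-overlapping parts with the origin at the bottom-left of its bounding rectangle.
Web: 0.3 × 9.2, A = 2.76 in², y = 4.6 in, Ī = 19.4672 in⁴.
Top flange (beyond web): 2.1 × 0.3, A = 0.63 in², y = 9.05 in, Ī = 0.004725 in⁴.
Bottom flange (beyond web): 2.1 × 0.3, A = 0.63 in², y = 0.15 in, Ī = 0.004725 in⁴.
Centroid: ȳ = ΣA·y / ΣA = 4.6 in.
Transfer each piece to the centroidal x-axis using Ī + A·d² with d = y − 4.6:
  web: d = 0 in → contributes +19.4672 in⁴
  top flange (beyond web): d = 4.45 in → contributes +12.4803 in⁴
  bottom flange (beyond web): d = -4.45 in → contributes +12.4803 in⁴
Total I = 44.4278 in⁴.

I_xx ≈ 44.428 in⁴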